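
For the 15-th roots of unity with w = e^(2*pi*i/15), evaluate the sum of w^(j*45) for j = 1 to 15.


Step 1: The sum sum_{j=1}^{n} w^(k*j) equals n if n | k, else 0.
Step 2: Here n = 15, k = 45
Step 3: Does n divide k? 15 | 45 -> True
Step 4: Sum = 15

15


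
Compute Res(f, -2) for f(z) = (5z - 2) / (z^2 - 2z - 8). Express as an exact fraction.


Step 1: Q(z) = z^2 - 2z - 8 = (z + 2)(z - 4)
Step 2: Q'(z) = 2z - 2
Step 3: Q'(-2) = -6, P(-2) = -12
Step 4: Res = P(-2)/Q'(-2) = -12/(-6) = 2

2


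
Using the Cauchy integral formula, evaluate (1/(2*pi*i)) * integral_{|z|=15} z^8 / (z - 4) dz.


Step 1: f(z) = z^8, a = 4 is inside |z| = 15
Step 2: By Cauchy integral formula: (1/(2pi*i)) * integral = f(a)
Step 3: f(4) = 4^8 = 65536

65536


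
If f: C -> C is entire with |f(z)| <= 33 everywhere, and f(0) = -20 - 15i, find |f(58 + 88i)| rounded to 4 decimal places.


Step 1: By Liouville's theorem, a bounded entire function is constant.
Step 2: f(z) = f(0) = -20 - 15i for all z.
Step 3: |f(w)| = |-20 - 15i| = sqrt(400 + 225)
Step 4: = 25.0

25.0


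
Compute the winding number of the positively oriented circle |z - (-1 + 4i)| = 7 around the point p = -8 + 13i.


Step 1: Center c = (-1, 4), radius = 7
Step 2: |p - c|^2 = (-7)^2 + 9^2 = 130
Step 3: r^2 = 49
Step 4: |p-c| > r so winding number = 0

0


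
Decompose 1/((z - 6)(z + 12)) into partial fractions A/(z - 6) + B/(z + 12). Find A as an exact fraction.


Step 1: Multiply both sides by (z - 6) and set z = 6
Step 2: A = 1 / (6 + 12)
Step 3: A = 1 / 18
Step 4: A = 1/18

1/18


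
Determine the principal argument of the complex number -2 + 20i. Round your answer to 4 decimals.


Step 1: z = -2 + 20i
Step 2: arg(z) = atan2(20, -2)
Step 3: arg(z) = 1.6705

1.6705


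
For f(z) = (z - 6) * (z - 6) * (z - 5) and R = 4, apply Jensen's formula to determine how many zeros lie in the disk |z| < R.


Jensen's formula: (1/2pi)*integral log|f(Re^it)|dt = log|f(0)| + sum_{|a_k|<R} log(R/|a_k|)
Step 1: f(0) = (-6) * (-6) * (-5) = -180
Step 2: log|f(0)| = log|6| + log|6| + log|5| = 5.193
Step 3: Zeros inside |z| < 4: none
Step 4: Jensen sum = (empty sum) = 0
Step 5: n(R) = number of terms in the Jensen sum = count of zeros inside |z| < 4 = 0

0


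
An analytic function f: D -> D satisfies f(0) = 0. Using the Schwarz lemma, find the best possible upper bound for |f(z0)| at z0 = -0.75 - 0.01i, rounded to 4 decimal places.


Step 1: Schwarz lemma: if f: D -> D is analytic with f(0) = 0, then |f(z)| <= |z| for all z in D, and this is sharp (f(z) = z).
Step 2: |z0|^2 = (-0.75)^2 + (-0.01)^2 = 0.5626
Step 3: |z0| = sqrt(0.5626) = 0.750067
Step 4: Best bound = |z0| = 0.7501

0.7501


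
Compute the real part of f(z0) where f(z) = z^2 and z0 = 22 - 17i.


Step 1: z0 = 22 - 17i
Step 2: z0^2 = 22^2 - (-17)^2 - 748i
Step 3: real part = 484 - 289 = 195

195


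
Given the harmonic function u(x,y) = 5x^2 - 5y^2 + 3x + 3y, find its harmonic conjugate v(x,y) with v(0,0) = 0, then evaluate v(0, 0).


Step 1: v_x = -u_y = 10y - 3
Step 2: v_y = u_x = 10x + 3
Step 3: v = 10xy - 3x + 3y + C
Step 4: v(0,0) = 0 => C = 0
Step 5: v(0, 0) = 0

0


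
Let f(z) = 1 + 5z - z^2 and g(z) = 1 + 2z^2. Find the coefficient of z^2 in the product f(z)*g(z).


Step 1: z^2 term in f*g comes from: (1)*(2z^2) + (5z)*(0) + (-z^2)*(1)
Step 2: = 2 + 0 - 1
Step 3: = 1

1


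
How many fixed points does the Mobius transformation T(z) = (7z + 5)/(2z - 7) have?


Step 1: Fixed points satisfy T(z) = z
Step 2: 2z^2 - 14z - 5 = 0
Step 3: Discriminant = (-14)^2 - 4*2*(-5) = 236
Step 4: Number of fixed points = 2

2


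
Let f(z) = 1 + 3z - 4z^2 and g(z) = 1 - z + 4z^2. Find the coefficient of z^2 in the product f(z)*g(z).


Step 1: z^2 term in f*g comes from: (1)*(4z^2) + (3z)*(-z) + (-4z^2)*(1)
Step 2: = 4 - 3 - 4
Step 3: = -3

-3


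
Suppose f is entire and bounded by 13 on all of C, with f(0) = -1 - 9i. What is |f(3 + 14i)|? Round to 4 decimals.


Step 1: By Liouville's theorem, a bounded entire function is constant.
Step 2: f(z) = f(0) = -1 - 9i for all z.
Step 3: |f(w)| = |-1 - 9i| = sqrt(1 + 81)
Step 4: = 9.0554

9.0554


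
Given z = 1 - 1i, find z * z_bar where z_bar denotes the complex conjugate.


Step 1: conj(z) = 1 + 1i
Step 2: z * conj(z) = 1^2 + (-1)^2
Step 3: = 1 + 1 = 2

2


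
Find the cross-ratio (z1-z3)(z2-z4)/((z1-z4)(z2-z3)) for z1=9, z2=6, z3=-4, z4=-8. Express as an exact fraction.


Step 1: (z1-z3)(z2-z4) = 13 * 14 = 182
Step 2: (z1-z4)(z2-z3) = 17 * 10 = 170
Step 3: Cross-ratio = 182/170 = 91/85

91/85


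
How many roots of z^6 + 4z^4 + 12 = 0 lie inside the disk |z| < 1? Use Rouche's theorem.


Step 1: On |z| = 1 the three terms have sizes |z^6| = 1^6 = 1, |4z^4| = 4*1^4 = 4, |12| = 12
Step 2: The dominant term is g(z) = 12; let h(z) = z^6 + 4z^4 so f = g + h
Step 3: On |z| = 1: |g| = 12 and |h| <= 1 + 4 = 5
Step 4: Since 12 > 5, |h| < |g| on |z| = 1, so by Rouche f has the same number of zeros as g inside |z| < 1
Step 5: g(z) = 12 is a nonzero constant with no zeros inside |z| < 1. Answer = 0

0


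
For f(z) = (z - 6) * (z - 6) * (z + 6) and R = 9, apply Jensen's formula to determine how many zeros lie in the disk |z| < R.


Jensen's formula: (1/2pi)*integral log|f(Re^it)|dt = log|f(0)| + sum_{|a_k|<R} log(R/|a_k|)
Step 1: f(0) = (-6) * (-6) * 6 = 216
Step 2: log|f(0)| = log|6| + log|6| + log|-6| = 5.3753
Step 3: Zeros inside |z| < 9: 6, 6, -6
Step 4: Jensen sum = log(9/6) + log(9/6) + log(9/6) = 1.2164
Step 5: n(R) = number of terms in the Jensen sum = count of zeros inside |z| < 9 = 3

3


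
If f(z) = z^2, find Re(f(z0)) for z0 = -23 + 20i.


Step 1: z0 = -23 + 20i
Step 2: z0^2 = (-23)^2 - 20^2 - 920i
Step 3: real part = 529 - 400 = 129

129


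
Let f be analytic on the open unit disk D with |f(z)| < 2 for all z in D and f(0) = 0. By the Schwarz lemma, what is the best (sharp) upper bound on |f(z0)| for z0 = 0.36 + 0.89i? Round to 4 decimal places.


Step 1: g = f/2 maps D -> D with g(0) = 0, so by the Schwarz lemma |g(z)| <= |z|, i.e. |f(z)| <= 2|z|; this is sharp (f(z) = 2z).
Step 2: |z0|^2 = 0.36^2 + 0.89^2 = 0.9217
Step 3: |z0| = sqrt(0.9217) = 0.960052
Step 4: Best bound = 2 * |z0| = 2 * 0.960052 = 1.9201

1.9201


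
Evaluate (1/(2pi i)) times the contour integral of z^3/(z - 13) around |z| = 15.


Step 1: f(z) = z^3, a = 13 is inside |z| = 15
Step 2: By Cauchy integral formula: (1/(2pi*i)) * integral = f(a)
Step 3: f(13) = 13^3 = 2197

2197


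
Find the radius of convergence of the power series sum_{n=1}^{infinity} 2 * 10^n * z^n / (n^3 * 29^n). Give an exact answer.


Step 1: General term a_n = 2 * 10^n / (n^3 * 29^n)
Step 2: By the root test, |a_n|^(1/n) = 2^(1/n) * 10 / (n^(3/n) * 29) -> 10/29 as n -> infinity (since 2^(1/n) -> 1 and n^(3/n) -> 1)
Step 3: R = 1/lim|a_n|^(1/n) = 29/10

29/10


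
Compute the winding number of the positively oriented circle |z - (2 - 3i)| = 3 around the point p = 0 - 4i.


Step 1: Center c = (2, -3), radius = 3
Step 2: |p - c|^2 = (-2)^2 + (-1)^2 = 5
Step 3: r^2 = 9
Step 4: |p-c| < r so winding number = 1

1


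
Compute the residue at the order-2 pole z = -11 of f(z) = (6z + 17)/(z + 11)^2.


Step 1: Pole of order 2 at z = -11
Step 2: Res = lim d/dz [(z + 11)^2 * f(z)] as z -> -11
Step 3: (z + 11)^2 * f(z) = 6z + 17
Step 4: d/dz[6z + 17] = 6

6


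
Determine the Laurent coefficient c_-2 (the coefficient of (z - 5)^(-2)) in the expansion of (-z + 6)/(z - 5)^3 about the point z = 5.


Step 1: Write the numerator in powers of (z - 5): -z + 6 = -(z - 5) + (-1*5 + 6) = -(z - 5) + 1
Step 2: Divide by (z - 5)^3: f(z) = (z - 5)^(-3) - (z - 5)^(-2)
Step 3: This finite sum is the Laurent series of f about z = 5.
Step 4: Coefficient of (z - 5)^(-2) = coefficient of (z - 5) in the re-centred numerator = -1

-1


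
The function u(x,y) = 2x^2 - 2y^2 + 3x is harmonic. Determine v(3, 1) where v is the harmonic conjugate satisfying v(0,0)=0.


Step 1: v_x = -u_y = 4y + 0
Step 2: v_y = u_x = 4x + 3
Step 3: v = 4xy + 3y + C
Step 4: v(0,0) = 0 => C = 0
Step 5: v(3, 1) = 15

15


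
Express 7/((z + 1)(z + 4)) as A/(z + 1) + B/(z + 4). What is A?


Step 1: Multiply both sides by (z + 1) and set z = -1
Step 2: A = 7 / (-1 + 4)
Step 3: A = 7 / 3
Step 4: A = 7/3

7/3


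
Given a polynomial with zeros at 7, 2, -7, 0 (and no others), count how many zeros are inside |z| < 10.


Step 1: Check each root:
  z = 7: |7| = 7 < 10
  z = 2: |2| = 2 < 10
  z = -7: |-7| = 7 < 10
  z = 0: |0| = 0 < 10
Step 2: Count = 4

4


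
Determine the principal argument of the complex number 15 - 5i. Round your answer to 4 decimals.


Step 1: z = 15 - 5i
Step 2: arg(z) = atan2(-5, 15)
Step 3: arg(z) = -0.3218

-0.3218


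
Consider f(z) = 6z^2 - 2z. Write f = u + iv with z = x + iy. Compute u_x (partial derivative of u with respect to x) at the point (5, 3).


Step 1: f(z) = 6(x+iy)^2 - 2(x+iy) + 0
Step 2: u = 6(x^2 - y^2) - 2x + 0
Step 3: u_x = 12x - 2
Step 4: At (5, 3): u_x = 60 - 2 = 58

58


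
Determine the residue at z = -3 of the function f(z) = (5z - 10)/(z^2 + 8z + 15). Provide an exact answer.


Step 1: Q(z) = z^2 + 8z + 15 = (z + 3)(z + 5)
Step 2: Q'(z) = 2z + 8
Step 3: Q'(-3) = 2, P(-3) = -25
Step 4: Res = P(-3)/Q'(-3) = -25/2 = -25/2

-25/2


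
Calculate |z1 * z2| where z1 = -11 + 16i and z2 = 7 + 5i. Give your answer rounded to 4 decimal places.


Step 1: |z1| = sqrt((-11)^2 + 16^2) = sqrt(377)
Step 2: |z2| = sqrt(7^2 + 5^2) = sqrt(74)
Step 3: |z1*z2| = |z1|*|z2| = sqrt(377) * sqrt(74) = sqrt(377 * 74) = sqrt(27898)
Step 4: = 167.0269

167.0269


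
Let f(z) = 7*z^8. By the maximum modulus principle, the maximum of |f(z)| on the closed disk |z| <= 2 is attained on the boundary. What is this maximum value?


Step 1: On |z| = 2, |f(z)| = 7 * |z|^8 = 7 * 2^8
Step 2: By maximum modulus principle, maximum is on boundary.
Step 3: Maximum = 7 * 256 = 1792

1792


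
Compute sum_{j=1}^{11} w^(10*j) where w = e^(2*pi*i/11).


Step 1: The sum sum_{j=1}^{n} w^(k*j) equals n if n | k, else 0.
Step 2: Here n = 11, k = 10
Step 3: Does n divide k? 11 | 10 -> False
Step 4: Sum = 0

0


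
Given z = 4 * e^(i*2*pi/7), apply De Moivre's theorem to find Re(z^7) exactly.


Step 1: By De Moivre's theorem, z^7 = 4^7 * e^(i*7*2*pi/7) = 16384 * (cos(2*pi) + i*sin(2*pi))
Step 2: |z|^7 = 4^7 = 16384
Step 3: Reduce the angle mod 2*pi: 2*pi - 2*pi = 0
Step 4: cos(0) = 1
Step 5: Re(z^7) = 16384 * 1 = 16384

16384


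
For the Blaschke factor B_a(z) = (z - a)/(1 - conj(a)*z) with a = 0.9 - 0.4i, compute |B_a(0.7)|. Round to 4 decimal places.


Step 1: Numerator z0 - a = 0.7 - (0.9 - 0.4i) = -0.2 + 0.4i
Step 2: Denominator 1 - conj(a)*z0 = 1 - (0.9 + 0.4i)*0.7 = 0.37 - 0.28i
Step 3: |z0 - a|^2 = (-0.2)^2 + 0.4^2 = 0.2; |1 - conj(a)*z0|^2 = 0.37^2 + (-0.28)^2 = 0.2153
Step 4: |B_a(0.7)| = sqrt(0.2 / 0.2153) = sqrt(0.928936)
Step 5: = 0.9638

0.9638


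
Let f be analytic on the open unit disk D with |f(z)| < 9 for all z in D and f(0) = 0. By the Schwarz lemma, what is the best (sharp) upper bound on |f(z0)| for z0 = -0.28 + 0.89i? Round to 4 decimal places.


Step 1: g = f/9 maps D -> D with g(0) = 0, so by the Schwarz lemma |g(z)| <= |z|, i.e. |f(z)| <= 9|z|; this is sharp (f(z) = 9z).
Step 2: |z0|^2 = (-0.28)^2 + 0.89^2 = 0.8705
Step 3: |z0| = sqrt(0.8705) = 0.933006
Step 4: Best bound = 9 * |z0| = 9 * 0.933006 = 8.3971

8.3971


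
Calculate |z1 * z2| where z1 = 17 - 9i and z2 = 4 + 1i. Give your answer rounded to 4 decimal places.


Step 1: |z1| = sqrt(17^2 + (-9)^2) = sqrt(370)
Step 2: |z2| = sqrt(4^2 + 1^2) = sqrt(17)
Step 3: |z1*z2| = |z1|*|z2| = sqrt(370) * sqrt(17) = sqrt(370 * 17) = sqrt(6290)
Step 4: = 79.3095

79.3095


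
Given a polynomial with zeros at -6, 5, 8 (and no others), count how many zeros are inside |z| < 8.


Step 1: Check each root:
  z = -6: |-6| = 6 < 8
  z = 5: |5| = 5 < 8
  z = 8: |8| = 8 >= 8
Step 2: Count = 2

2


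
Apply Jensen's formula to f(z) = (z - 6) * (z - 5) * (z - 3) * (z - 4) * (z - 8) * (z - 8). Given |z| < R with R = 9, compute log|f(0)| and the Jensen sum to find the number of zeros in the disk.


Jensen's formula: (1/2pi)*integral log|f(Re^it)|dt = log|f(0)| + sum_{|a_k|<R} log(R/|a_k|)
Step 1: f(0) = (-6) * (-5) * (-3) * (-4) * (-8) * (-8) = 23040
Step 2: log|f(0)| = log|6| + log|5| + log|3| + log|4| + log|8| + log|8| = 10.045
Step 3: Zeros inside |z| < 9: 6, 5, 3, 4, 8, 8
Step 4: Jensen sum = log(9/6) + log(9/5) + log(9/3) + log(9/4) + log(9/8) + log(9/8) = 3.1384
Step 5: n(R) = number of terms in the Jensen sum = count of zeros inside |z| < 9 = 6

6


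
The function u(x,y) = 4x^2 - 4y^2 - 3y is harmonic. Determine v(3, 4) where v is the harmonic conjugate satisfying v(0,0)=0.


Step 1: v_x = -u_y = 8y + 3
Step 2: v_y = u_x = 8x + 0
Step 3: v = 8xy + 3x + C
Step 4: v(0,0) = 0 => C = 0
Step 5: v(3, 4) = 105

105


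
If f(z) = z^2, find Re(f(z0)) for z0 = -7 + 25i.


Step 1: z0 = -7 + 25i
Step 2: z0^2 = (-7)^2 - 25^2 - 350i
Step 3: real part = 49 - 625 = -576

-576


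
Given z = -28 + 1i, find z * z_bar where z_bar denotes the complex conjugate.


Step 1: conj(z) = -28 - 1i
Step 2: z * conj(z) = (-28)^2 + 1^2
Step 3: = 784 + 1 = 785

785


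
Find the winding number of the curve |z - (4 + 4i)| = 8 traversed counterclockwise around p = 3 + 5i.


Step 1: Center c = (4, 4), radius = 8
Step 2: |p - c|^2 = (-1)^2 + 1^2 = 2
Step 3: r^2 = 64
Step 4: |p-c| < r so winding number = 1

1


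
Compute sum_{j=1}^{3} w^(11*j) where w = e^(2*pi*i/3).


Step 1: The sum sum_{j=1}^{n} w^(k*j) equals n if n | k, else 0.
Step 2: Here n = 3, k = 11
Step 3: Does n divide k? 3 | 11 -> False
Step 4: Sum = 0

0


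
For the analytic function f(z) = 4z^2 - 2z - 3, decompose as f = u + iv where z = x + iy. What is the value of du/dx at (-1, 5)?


Step 1: f(z) = 4(x+iy)^2 - 2(x+iy) - 3
Step 2: u = 4(x^2 - y^2) - 2x - 3
Step 3: u_x = 8x - 2
Step 4: At (-1, 5): u_x = -8 - 2 = -10

-10


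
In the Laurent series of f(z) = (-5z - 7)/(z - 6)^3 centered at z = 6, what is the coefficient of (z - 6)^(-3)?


Step 1: Write the numerator in powers of (z - 6): -5z - 7 = -5(z - 6) + (-5*6 - 7) = -5(z - 6) - 37
Step 2: Divide by (z - 6)^3: f(z) = -37(z - 6)^(-3) - 5(z - 6)^(-2)
Step 3: This finite sum is the Laurent series of f about z = 6.
Step 4: Coefficient of (z - 6)^(-3) = -5*6 - 7 = -37

-37


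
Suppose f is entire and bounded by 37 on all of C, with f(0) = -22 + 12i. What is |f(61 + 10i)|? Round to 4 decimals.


Step 1: By Liouville's theorem, a bounded entire function is constant.
Step 2: f(z) = f(0) = -22 + 12i for all z.
Step 3: |f(w)| = |-22 + 12i| = sqrt(484 + 144)
Step 4: = 25.0599

25.0599


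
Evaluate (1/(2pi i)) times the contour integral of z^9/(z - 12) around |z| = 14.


Step 1: f(z) = z^9, a = 12 is inside |z| = 14
Step 2: By Cauchy integral formula: (1/(2pi*i)) * integral = f(a)
Step 3: f(12) = 12^9 = 5159780352

5159780352


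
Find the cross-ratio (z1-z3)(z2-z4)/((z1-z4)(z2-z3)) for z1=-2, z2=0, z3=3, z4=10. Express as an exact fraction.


Step 1: (z1-z3)(z2-z4) = (-5) * (-10) = 50
Step 2: (z1-z4)(z2-z3) = (-12) * (-3) = 36
Step 3: Cross-ratio = 50/36 = 25/18

25/18


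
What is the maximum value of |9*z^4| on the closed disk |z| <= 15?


Step 1: On |z| = 15, |f(z)| = 9 * |z|^4 = 9 * 15^4
Step 2: By maximum modulus principle, maximum is on boundary.
Step 3: Maximum = 9 * 50625 = 455625

455625


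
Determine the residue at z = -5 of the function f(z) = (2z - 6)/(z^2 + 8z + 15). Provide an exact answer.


Step 1: Q(z) = z^2 + 8z + 15 = (z + 5)(z + 3)
Step 2: Q'(z) = 2z + 8
Step 3: Q'(-5) = -2, P(-5) = -16
Step 4: Res = P(-5)/Q'(-5) = -16/(-2) = 8

8


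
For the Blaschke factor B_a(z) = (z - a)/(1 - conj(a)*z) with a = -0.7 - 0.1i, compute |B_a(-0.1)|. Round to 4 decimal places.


Step 1: Numerator z0 - a = -0.1 - (-0.7 - 0.1i) = 0.6 + 0.1i
Step 2: Denominator 1 - conj(a)*z0 = 1 - (-0.7 + 0.1i)*(-0.1) = 0.93 + 0.01i
Step 3: |z0 - a|^2 = 0.6^2 + 0.1^2 = 0.37; |1 - conj(a)*z0|^2 = 0.93^2 + 0.01^2 = 0.865
Step 4: |B_a(-0.1)| = sqrt(0.37 / 0.865) = sqrt(0.427746)
Step 5: = 0.654

0.654


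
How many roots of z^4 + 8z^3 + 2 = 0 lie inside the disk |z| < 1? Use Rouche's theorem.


Step 1: On |z| = 1 the three terms have sizes |z^4| = 1^4 = 1, |8z^3| = 8*1^3 = 8, |2| = 2
Step 2: The dominant term is g(z) = 8z^3; let h(z) = z^4 + 2 so f = g + h
Step 3: On |z| = 1: |g| = 8 and |h| <= 1 + 2 = 3
Step 4: Since 8 > 3, |h| < |g| on |z| = 1, so by Rouche f has the same number of zeros as g inside |z| < 1
Step 5: g(z) = 8z^3 has 3 zeros (at the origin, multiplicity 3) inside |z| < 1. Answer = 3

3


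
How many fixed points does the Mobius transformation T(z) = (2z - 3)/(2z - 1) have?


Step 1: Fixed points satisfy T(z) = z
Step 2: 2z^2 - 3z + 3 = 0
Step 3: Discriminant = (-3)^2 - 4*2*3 = -15
Step 4: Number of fixed points = 2

2


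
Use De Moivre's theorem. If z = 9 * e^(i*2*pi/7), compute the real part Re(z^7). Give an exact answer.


Step 1: By De Moivre's theorem, z^7 = 9^7 * e^(i*7*2*pi/7) = 4782969 * (cos(2*pi) + i*sin(2*pi))
Step 2: |z|^7 = 9^7 = 4782969
Step 3: Reduce the angle mod 2*pi: 2*pi - 2*pi = 0
Step 4: cos(0) = 1
Step 5: Re(z^7) = 4782969 * 1 = 4782969

4782969


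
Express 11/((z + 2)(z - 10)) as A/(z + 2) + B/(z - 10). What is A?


Step 1: Multiply both sides by (z + 2) and set z = -2
Step 2: A = 11 / (-2 - 10)
Step 3: A = 11 / (-12)
Step 4: A = -11/12

-11/12


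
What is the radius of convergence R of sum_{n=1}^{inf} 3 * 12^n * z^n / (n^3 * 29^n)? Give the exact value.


Step 1: General term a_n = 3 * 12^n / (n^3 * 29^n)
Step 2: By the root test, |a_n|^(1/n) = 3^(1/n) * 12 / (n^(3/n) * 29) -> 12/29 as n -> infinity (since 3^(1/n) -> 1 and n^(3/n) -> 1)
Step 3: R = 1/lim|a_n|^(1/n) = 29/12

29/12


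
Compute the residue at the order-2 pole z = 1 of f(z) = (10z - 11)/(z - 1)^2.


Step 1: Pole of order 2 at z = 1
Step 2: Res = lim d/dz [(z - 1)^2 * f(z)] as z -> 1
Step 3: (z - 1)^2 * f(z) = 10z - 11
Step 4: d/dz[10z - 11] = 10

10


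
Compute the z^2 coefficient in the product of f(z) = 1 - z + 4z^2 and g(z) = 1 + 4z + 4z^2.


Step 1: z^2 term in f*g comes from: (1)*(4z^2) + (-z)*(4z) + (4z^2)*(1)
Step 2: = 4 - 4 + 4
Step 3: = 4

4


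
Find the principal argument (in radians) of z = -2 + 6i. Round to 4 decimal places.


Step 1: z = -2 + 6i
Step 2: arg(z) = atan2(6, -2)
Step 3: arg(z) = 1.8925

1.8925


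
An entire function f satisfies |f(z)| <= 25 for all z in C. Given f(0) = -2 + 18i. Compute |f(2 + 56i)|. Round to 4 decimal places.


Step 1: By Liouville's theorem, a bounded entire function is constant.
Step 2: f(z) = f(0) = -2 + 18i for all z.
Step 3: |f(w)| = |-2 + 18i| = sqrt(4 + 324)
Step 4: = 18.1108

18.1108


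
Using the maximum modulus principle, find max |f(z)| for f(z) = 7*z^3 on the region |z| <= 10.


Step 1: On |z| = 10, |f(z)| = 7 * |z|^3 = 7 * 10^3
Step 2: By maximum modulus principle, maximum is on boundary.
Step 3: Maximum = 7 * 1000 = 7000

7000


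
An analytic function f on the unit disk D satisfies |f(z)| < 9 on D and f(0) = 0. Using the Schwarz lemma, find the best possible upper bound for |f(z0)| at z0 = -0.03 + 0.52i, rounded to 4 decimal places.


Step 1: g = f/9 maps D -> D with g(0) = 0, so by the Schwarz lemma |g(z)| <= |z|, i.e. |f(z)| <= 9|z|; this is sharp (f(z) = 9z).
Step 2: |z0|^2 = (-0.03)^2 + 0.52^2 = 0.2713
Step 3: |z0| = sqrt(0.2713) = 0.520865
Step 4: Best bound = 9 * |z0| = 9 * 0.520865 = 4.6878

4.6878


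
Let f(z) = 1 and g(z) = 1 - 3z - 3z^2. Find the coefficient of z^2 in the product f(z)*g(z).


Step 1: z^2 term in f*g comes from: (1)*(-3z^2) + (0)*(-3z) + (0)*(1)
Step 2: = -3 + 0 + 0
Step 3: = -3

-3


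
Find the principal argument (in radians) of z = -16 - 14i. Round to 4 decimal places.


Step 1: z = -16 - 14i
Step 2: arg(z) = atan2(-14, -16)
Step 3: arg(z) = -2.4228

-2.4228


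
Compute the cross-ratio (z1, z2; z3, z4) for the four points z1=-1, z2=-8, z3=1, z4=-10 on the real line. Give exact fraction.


Step 1: (z1-z3)(z2-z4) = (-2) * 2 = -4
Step 2: (z1-z4)(z2-z3) = 9 * (-9) = -81
Step 3: Cross-ratio = 4/81 = 4/81

4/81


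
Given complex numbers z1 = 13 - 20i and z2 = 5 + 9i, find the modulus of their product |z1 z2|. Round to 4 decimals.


Step 1: |z1| = sqrt(13^2 + (-20)^2) = sqrt(569)
Step 2: |z2| = sqrt(5^2 + 9^2) = sqrt(106)
Step 3: |z1*z2| = |z1|*|z2| = sqrt(569) * sqrt(106) = sqrt(569 * 106) = sqrt(60314)
Step 4: = 245.5891

245.5891


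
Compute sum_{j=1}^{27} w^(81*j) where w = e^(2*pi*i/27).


Step 1: The sum sum_{j=1}^{n} w^(k*j) equals n if n | k, else 0.
Step 2: Here n = 27, k = 81
Step 3: Does n divide k? 27 | 81 -> True
Step 4: Sum = 27

27


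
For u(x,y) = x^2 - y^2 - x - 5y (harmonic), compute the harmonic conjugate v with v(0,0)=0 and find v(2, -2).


Step 1: v_x = -u_y = 2y + 5
Step 2: v_y = u_x = 2x - 1
Step 3: v = 2xy + 5x - y + C
Step 4: v(0,0) = 0 => C = 0
Step 5: v(2, -2) = 4

4


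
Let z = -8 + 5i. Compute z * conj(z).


Step 1: conj(z) = -8 - 5i
Step 2: z * conj(z) = (-8)^2 + 5^2
Step 3: = 64 + 25 = 89

89


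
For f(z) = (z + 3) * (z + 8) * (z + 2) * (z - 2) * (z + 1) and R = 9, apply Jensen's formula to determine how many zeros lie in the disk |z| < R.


Jensen's formula: (1/2pi)*integral log|f(Re^it)|dt = log|f(0)| + sum_{|a_k|<R} log(R/|a_k|)
Step 1: f(0) = 3 * 8 * 2 * (-2) * 1 = -96
Step 2: log|f(0)| = log|-3| + log|-8| + log|-2| + log|2| + log|-1| = 4.5643
Step 3: Zeros inside |z| < 9: -3, -8, -2, 2, -1
Step 4: Jensen sum = log(9/3) + log(9/8) + log(9/2) + log(9/2) + log(9/1) = 6.4218
Step 5: n(R) = number of terms in the Jensen sum = count of zeros inside |z| < 9 = 5

5


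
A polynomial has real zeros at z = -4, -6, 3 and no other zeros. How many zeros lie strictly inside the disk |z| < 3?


Step 1: Check each root:
  z = -4: |-4| = 4 >= 3
  z = -6: |-6| = 6 >= 3
  z = 3: |3| = 3 >= 3
Step 2: Count = 0

0


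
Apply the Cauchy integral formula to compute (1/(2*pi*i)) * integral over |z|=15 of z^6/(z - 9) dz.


Step 1: f(z) = z^6, a = 9 is inside |z| = 15
Step 2: By Cauchy integral formula: (1/(2pi*i)) * integral = f(a)
Step 3: f(9) = 9^6 = 531441

531441


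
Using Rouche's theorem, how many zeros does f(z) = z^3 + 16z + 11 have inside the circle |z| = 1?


Step 1: On |z| = 1 the three terms have sizes |z^3| = 1^3 = 1, |16z| = 16*1 = 16, |11| = 11
Step 2: The dominant term is g(z) = 16z; let h(z) = z^3 + 11 so f = g + h
Step 3: On |z| = 1: |g| = 16 and |h| <= 1 + 11 = 12
Step 4: Since 16 > 12, |h| < |g| on |z| = 1, so by Rouche f has the same number of zeros as g inside |z| < 1
Step 5: g(z) = 16z has 1 zero (at the origin, multiplicity 1) inside |z| < 1. Answer = 1

1


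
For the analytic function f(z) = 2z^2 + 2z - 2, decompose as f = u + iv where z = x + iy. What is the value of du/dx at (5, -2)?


Step 1: f(z) = 2(x+iy)^2 + 2(x+iy) - 2
Step 2: u = 2(x^2 - y^2) + 2x - 2
Step 3: u_x = 4x + 2
Step 4: At (5, -2): u_x = 20 + 2 = 22

22


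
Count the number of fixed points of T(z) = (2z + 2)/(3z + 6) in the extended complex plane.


Step 1: Fixed points satisfy T(z) = z
Step 2: 3z^2 + 4z - 2 = 0
Step 3: Discriminant = 4^2 - 4*3*(-2) = 40
Step 4: Number of fixed points = 2

2


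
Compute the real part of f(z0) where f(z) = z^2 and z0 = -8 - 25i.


Step 1: z0 = -8 - 25i
Step 2: z0^2 = (-8)^2 - (-25)^2 + 400i
Step 3: real part = 64 - 625 = -561

-561


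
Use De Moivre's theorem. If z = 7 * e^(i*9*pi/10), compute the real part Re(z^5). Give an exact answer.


Step 1: By De Moivre's theorem, z^5 = 7^5 * e^(i*5*9*pi/10) = 16807 * (cos(9*pi/2) + i*sin(9*pi/2))
Step 2: |z|^5 = 7^5 = 16807
Step 3: Reduce the angle mod 2*pi: 9*pi/2 - 4*pi = pi/2
Step 4: cos(pi/2) = 0
Step 5: Re(z^5) = 16807 * 0 = 0

0


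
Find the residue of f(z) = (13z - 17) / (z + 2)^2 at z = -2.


Step 1: Pole of order 2 at z = -2
Step 2: Res = lim d/dz [(z + 2)^2 * f(z)] as z -> -2
Step 3: (z + 2)^2 * f(z) = 13z - 17
Step 4: d/dz[13z - 17] = 13

13


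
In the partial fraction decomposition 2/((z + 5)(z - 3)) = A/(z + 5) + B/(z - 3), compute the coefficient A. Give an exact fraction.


Step 1: Multiply both sides by (z + 5) and set z = -5
Step 2: A = 2 / (-5 - 3)
Step 3: A = 2 / (-8)
Step 4: A = -1/4

-1/4


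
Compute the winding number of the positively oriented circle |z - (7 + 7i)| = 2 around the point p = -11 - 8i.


Step 1: Center c = (7, 7), radius = 2
Step 2: |p - c|^2 = (-18)^2 + (-15)^2 = 549
Step 3: r^2 = 4
Step 4: |p-c| > r so winding number = 0

0


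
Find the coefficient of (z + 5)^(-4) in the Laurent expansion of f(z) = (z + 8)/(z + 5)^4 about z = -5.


Step 1: Write the numerator in powers of (z + 5): z + 8 = (z + 5) + (1*(-5) + 8) = (z + 5) + 3
Step 2: Divide by (z + 5)^4: f(z) = 3(z + 5)^(-4) + (z + 5)^(-3)
Step 3: This finite sum is the Laurent series of f about z = -5.
Step 4: Coefficient of (z + 5)^(-4) = 1*(-5) + 8 = 3

3


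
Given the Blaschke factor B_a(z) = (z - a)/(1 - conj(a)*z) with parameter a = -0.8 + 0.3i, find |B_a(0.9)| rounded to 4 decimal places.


Step 1: Numerator z0 - a = 0.9 - (-0.8 + 0.3i) = 1.7 - 0.3i
Step 2: Denominator 1 - conj(a)*z0 = 1 - (-0.8 - 0.3i)*0.9 = 1.72 + 0.27i
Step 3: |z0 - a|^2 = 1.7^2 + (-0.3)^2 = 2.98; |1 - conj(a)*z0|^2 = 1.72^2 + 0.27^2 = 3.0313
Step 4: |B_a(0.9)| = sqrt(2.98 / 3.0313) = sqrt(0.983077)
Step 5: = 0.9915

0.9915


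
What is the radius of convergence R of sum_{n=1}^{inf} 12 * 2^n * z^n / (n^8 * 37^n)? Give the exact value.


Step 1: General term a_n = 12 * 2^n / (n^8 * 37^n)
Step 2: By the root test, |a_n|^(1/n) = 12^(1/n) * 2 / (n^(8/n) * 37) -> 2/37 as n -> infinity (since 12^(1/n) -> 1 and n^(8/n) -> 1)
Step 3: R = 1/lim|a_n|^(1/n) = 37/2

37/2


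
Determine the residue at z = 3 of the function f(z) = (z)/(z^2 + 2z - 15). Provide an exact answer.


Step 1: Q(z) = z^2 + 2z - 15 = (z - 3)(z + 5)
Step 2: Q'(z) = 2z + 2
Step 3: Q'(3) = 8, P(3) = 3
Step 4: Res = P(3)/Q'(3) = 3/8 = 3/8

3/8


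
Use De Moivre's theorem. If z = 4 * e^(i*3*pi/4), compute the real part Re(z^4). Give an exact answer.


Step 1: By De Moivre's theorem, z^4 = 4^4 * e^(i*4*3*pi/4) = 256 * (cos(3*pi) + i*sin(3*pi))
Step 2: |z|^4 = 4^4 = 256
Step 3: Reduce the angle mod 2*pi: 3*pi - 2*pi = pi
Step 4: cos(pi) = -1
Step 5: Re(z^4) = 256 * (-1) = -256

-256


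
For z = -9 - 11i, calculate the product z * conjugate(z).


Step 1: conj(z) = -9 + 11i
Step 2: z * conj(z) = (-9)^2 + (-11)^2
Step 3: = 81 + 121 = 202

202


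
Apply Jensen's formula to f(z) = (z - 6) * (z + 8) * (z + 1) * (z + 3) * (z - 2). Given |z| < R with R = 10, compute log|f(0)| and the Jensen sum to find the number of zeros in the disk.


Jensen's formula: (1/2pi)*integral log|f(Re^it)|dt = log|f(0)| + sum_{|a_k|<R} log(R/|a_k|)
Step 1: f(0) = (-6) * 8 * 1 * 3 * (-2) = 288
Step 2: log|f(0)| = log|6| + log|-8| + log|-1| + log|-3| + log|2| = 5.663
Step 3: Zeros inside |z| < 10: 6, -8, -1, -3, 2
Step 4: Jensen sum = log(10/6) + log(10/8) + log(10/1) + log(10/3) + log(10/2) = 5.85
Step 5: n(R) = number of terms in the Jensen sum = count of zeros inside |z| < 10 = 5

5


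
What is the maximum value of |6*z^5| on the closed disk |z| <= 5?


Step 1: On |z| = 5, |f(z)| = 6 * |z|^5 = 6 * 5^5
Step 2: By maximum modulus principle, maximum is on boundary.
Step 3: Maximum = 6 * 3125 = 18750

18750


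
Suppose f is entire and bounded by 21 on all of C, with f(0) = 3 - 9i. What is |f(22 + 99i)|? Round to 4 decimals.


Step 1: By Liouville's theorem, a bounded entire function is constant.
Step 2: f(z) = f(0) = 3 - 9i for all z.
Step 3: |f(w)| = |3 - 9i| = sqrt(9 + 81)
Step 4: = 9.4868

9.4868


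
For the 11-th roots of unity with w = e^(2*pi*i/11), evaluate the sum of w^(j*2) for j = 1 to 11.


Step 1: The sum sum_{j=1}^{n} w^(k*j) equals n if n | k, else 0.
Step 2: Here n = 11, k = 2
Step 3: Does n divide k? 11 | 2 -> False
Step 4: Sum = 0

0


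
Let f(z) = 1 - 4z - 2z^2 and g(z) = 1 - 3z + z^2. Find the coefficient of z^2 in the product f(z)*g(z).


Step 1: z^2 term in f*g comes from: (1)*(z^2) + (-4z)*(-3z) + (-2z^2)*(1)
Step 2: = 1 + 12 - 2
Step 3: = 11

11


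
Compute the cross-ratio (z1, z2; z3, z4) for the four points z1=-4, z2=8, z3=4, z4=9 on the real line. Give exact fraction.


Step 1: (z1-z3)(z2-z4) = (-8) * (-1) = 8
Step 2: (z1-z4)(z2-z3) = (-13) * 4 = -52
Step 3: Cross-ratio = -8/52 = -2/13

-2/13


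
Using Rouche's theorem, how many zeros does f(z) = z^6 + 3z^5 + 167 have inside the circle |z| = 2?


Step 1: On |z| = 2 the three terms have sizes |z^6| = 2^6 = 64, |3z^5| = 3*2^5 = 96, |167| = 167
Step 2: The dominant term is g(z) = 167; let h(z) = z^6 + 3z^5 so f = g + h
Step 3: On |z| = 2: |g| = 167 and |h| <= 64 + 96 = 160
Step 4: Since 167 > 160, |h| < |g| on |z| = 2, so by Rouche f has the same number of zeros as g inside |z| < 2
Step 5: g(z) = 167 is a nonzero constant with no zeros inside |z| < 2. Answer = 0

0


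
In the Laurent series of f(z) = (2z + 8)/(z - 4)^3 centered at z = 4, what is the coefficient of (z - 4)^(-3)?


Step 1: Write the numerator in powers of (z - 4): 2z + 8 = 2(z - 4) + (2*4 + 8) = 2(z - 4) + 16
Step 2: Divide by (z - 4)^3: f(z) = 16(z - 4)^(-3) + 2(z - 4)^(-2)
Step 3: This finite sum is the Laurent series of f about z = 4.
Step 4: Coefficient of (z - 4)^(-3) = 2*4 + 8 = 16

16


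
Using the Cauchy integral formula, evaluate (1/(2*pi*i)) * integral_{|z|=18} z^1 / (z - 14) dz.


Step 1: f(z) = z^1, a = 14 is inside |z| = 18
Step 2: By Cauchy integral formula: (1/(2pi*i)) * integral = f(a)
Step 3: f(14) = 14^1 = 14

14


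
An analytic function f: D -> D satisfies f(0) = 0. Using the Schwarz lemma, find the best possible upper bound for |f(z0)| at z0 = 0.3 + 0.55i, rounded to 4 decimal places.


Step 1: Schwarz lemma: if f: D -> D is analytic with f(0) = 0, then |f(z)| <= |z| for all z in D, and this is sharp (f(z) = z).
Step 2: |z0|^2 = 0.3^2 + 0.55^2 = 0.3925
Step 3: |z0| = sqrt(0.3925) = 0.626498
Step 4: Best bound = |z0| = 0.6265

0.6265


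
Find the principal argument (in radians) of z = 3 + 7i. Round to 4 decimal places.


Step 1: z = 3 + 7i
Step 2: arg(z) = atan2(7, 3)
Step 3: arg(z) = 1.1659

1.1659


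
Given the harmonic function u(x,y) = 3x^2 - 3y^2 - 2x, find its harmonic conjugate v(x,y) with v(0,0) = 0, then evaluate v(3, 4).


Step 1: v_x = -u_y = 6y + 0
Step 2: v_y = u_x = 6x - 2
Step 3: v = 6xy - 2y + C
Step 4: v(0,0) = 0 => C = 0
Step 5: v(3, 4) = 64

64


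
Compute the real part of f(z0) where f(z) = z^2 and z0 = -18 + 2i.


Step 1: z0 = -18 + 2i
Step 2: z0^2 = (-18)^2 - 2^2 - 72i
Step 3: real part = 324 - 4 = 320

320


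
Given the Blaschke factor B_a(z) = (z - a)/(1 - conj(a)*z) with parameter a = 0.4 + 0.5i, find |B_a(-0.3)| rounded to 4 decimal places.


Step 1: Numerator z0 - a = -0.3 - (0.4 + 0.5i) = -0.7 - 0.5i
Step 2: Denominator 1 - conj(a)*z0 = 1 - (0.4 - 0.5i)*(-0.3) = 1.12 - 0.15i
Step 3: |z0 - a|^2 = (-0.7)^2 + (-0.5)^2 = 0.74; |1 - conj(a)*z0|^2 = 1.12^2 + (-0.15)^2 = 1.2769
Step 4: |B_a(-0.3)| = sqrt(0.74 / 1.2769) = sqrt(0.579529)
Step 5: = 0.7613

0.7613


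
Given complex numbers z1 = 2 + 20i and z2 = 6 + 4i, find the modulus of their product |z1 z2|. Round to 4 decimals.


Step 1: |z1| = sqrt(2^2 + 20^2) = sqrt(404)
Step 2: |z2| = sqrt(6^2 + 4^2) = sqrt(52)
Step 3: |z1*z2| = |z1|*|z2| = sqrt(404) * sqrt(52) = sqrt(404 * 52) = sqrt(21008)
Step 4: = 144.9414

144.9414


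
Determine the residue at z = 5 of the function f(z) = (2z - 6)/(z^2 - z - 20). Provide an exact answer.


Step 1: Q(z) = z^2 - z - 20 = (z - 5)(z + 4)
Step 2: Q'(z) = 2z - 1
Step 3: Q'(5) = 9, P(5) = 4
Step 4: Res = P(5)/Q'(5) = 4/9 = 4/9

4/9


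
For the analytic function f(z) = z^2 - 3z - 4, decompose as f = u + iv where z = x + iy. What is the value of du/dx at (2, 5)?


Step 1: f(z) = (x+iy)^2 - 3(x+iy) - 4
Step 2: u = (x^2 - y^2) - 3x - 4
Step 3: u_x = 2x - 3
Step 4: At (2, 5): u_x = 4 - 3 = 1

1


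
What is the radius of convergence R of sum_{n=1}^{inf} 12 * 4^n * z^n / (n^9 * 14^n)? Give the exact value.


Step 1: General term a_n = 12 * 4^n / (n^9 * 14^n)
Step 2: By the root test, |a_n|^(1/n) = 12^(1/n) * 4 / (n^(9/n) * 14) -> 4/14 as n -> infinity (since 12^(1/n) -> 1 and n^(9/n) -> 1)
Step 3: R = 1/lim|a_n|^(1/n) = 14/4 = 7/2

7/2


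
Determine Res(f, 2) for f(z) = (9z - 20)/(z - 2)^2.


Step 1: Pole of order 2 at z = 2
Step 2: Res = lim d/dz [(z - 2)^2 * f(z)] as z -> 2
Step 3: (z - 2)^2 * f(z) = 9z - 20
Step 4: d/dz[9z - 20] = 9

9


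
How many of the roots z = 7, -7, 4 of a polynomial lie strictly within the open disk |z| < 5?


Step 1: Check each root:
  z = 7: |7| = 7 >= 5
  z = -7: |-7| = 7 >= 5
  z = 4: |4| = 4 < 5
Step 2: Count = 1

1


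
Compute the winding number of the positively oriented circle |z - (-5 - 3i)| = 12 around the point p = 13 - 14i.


Step 1: Center c = (-5, -3), radius = 12
Step 2: |p - c|^2 = 18^2 + (-11)^2 = 445
Step 3: r^2 = 144
Step 4: |p-c| > r so winding number = 0

0


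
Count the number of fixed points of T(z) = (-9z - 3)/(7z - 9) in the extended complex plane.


Step 1: Fixed points satisfy T(z) = z
Step 2: 7z^2 + 3 = 0
Step 3: Discriminant = 0^2 - 4*7*3 = -84
Step 4: Number of fixed points = 2

2


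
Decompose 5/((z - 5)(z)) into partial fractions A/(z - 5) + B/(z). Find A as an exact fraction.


Step 1: Multiply both sides by (z - 5) and set z = 5
Step 2: A = 5 / (5 - 0)
Step 3: A = 5 / 5
Step 4: A = 1

1


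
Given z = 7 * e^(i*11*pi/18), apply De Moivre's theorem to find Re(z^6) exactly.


Step 1: By De Moivre's theorem, z^6 = 7^6 * e^(i*6*11*pi/18) = 117649 * (cos(11*pi/3) + i*sin(11*pi/3))
Step 2: |z|^6 = 7^6 = 117649
Step 3: Reduce the angle mod 2*pi: 11*pi/3 - 2*pi = 5*pi/3
Step 4: cos(5*pi/3) = 1/2
Step 5: Re(z^6) = 117649 * 1/2 = 117649/2

117649/2


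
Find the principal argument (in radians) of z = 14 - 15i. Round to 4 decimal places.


Step 1: z = 14 - 15i
Step 2: arg(z) = atan2(-15, 14)
Step 3: arg(z) = -0.8199

-0.8199


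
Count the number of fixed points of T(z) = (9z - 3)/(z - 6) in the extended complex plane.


Step 1: Fixed points satisfy T(z) = z
Step 2: z^2 - 15z + 3 = 0
Step 3: Discriminant = (-15)^2 - 4*1*3 = 213
Step 4: Number of fixed points = 2

2


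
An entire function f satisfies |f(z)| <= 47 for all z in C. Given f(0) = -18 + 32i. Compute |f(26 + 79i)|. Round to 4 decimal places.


Step 1: By Liouville's theorem, a bounded entire function is constant.
Step 2: f(z) = f(0) = -18 + 32i for all z.
Step 3: |f(w)| = |-18 + 32i| = sqrt(324 + 1024)
Step 4: = 36.7151

36.7151


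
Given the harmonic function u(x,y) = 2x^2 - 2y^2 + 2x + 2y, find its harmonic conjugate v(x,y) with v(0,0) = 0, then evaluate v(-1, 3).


Step 1: v_x = -u_y = 4y - 2
Step 2: v_y = u_x = 4x + 2
Step 3: v = 4xy - 2x + 2y + C
Step 4: v(0,0) = 0 => C = 0
Step 5: v(-1, 3) = -4

-4


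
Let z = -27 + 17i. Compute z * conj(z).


Step 1: conj(z) = -27 - 17i
Step 2: z * conj(z) = (-27)^2 + 17^2
Step 3: = 729 + 289 = 1018

1018


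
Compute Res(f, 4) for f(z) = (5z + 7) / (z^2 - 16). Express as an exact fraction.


Step 1: Q(z) = z^2 - 16 = (z - 4)(z + 4)
Step 2: Q'(z) = 2z
Step 3: Q'(4) = 8, P(4) = 27
Step 4: Res = P(4)/Q'(4) = 27/8 = 27/8

27/8


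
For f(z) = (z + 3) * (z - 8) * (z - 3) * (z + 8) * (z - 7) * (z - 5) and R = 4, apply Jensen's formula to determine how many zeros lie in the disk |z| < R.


Jensen's formula: (1/2pi)*integral log|f(Re^it)|dt = log|f(0)| + sum_{|a_k|<R} log(R/|a_k|)
Step 1: f(0) = 3 * (-8) * (-3) * 8 * (-7) * (-5) = 20160
Step 2: log|f(0)| = log|-3| + log|8| + log|3| + log|-8| + log|7| + log|5| = 9.9115
Step 3: Zeros inside |z| < 4: -3, 3
Step 4: Jensen sum = log(4/3) + log(4/3) = 0.5754
Step 5: n(R) = number of terms in the Jensen sum = count of zeros inside |z| < 4 = 2

2


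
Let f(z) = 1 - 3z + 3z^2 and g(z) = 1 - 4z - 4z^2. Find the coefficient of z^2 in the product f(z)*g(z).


Step 1: z^2 term in f*g comes from: (1)*(-4z^2) + (-3z)*(-4z) + (3z^2)*(1)
Step 2: = -4 + 12 + 3
Step 3: = 11

11


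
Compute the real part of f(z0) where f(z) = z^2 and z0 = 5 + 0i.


Step 1: z0 = 5 + 0i
Step 2: z0^2 = 5^2 - 0^2 + 0i
Step 3: real part = 25 - 0 = 25

25


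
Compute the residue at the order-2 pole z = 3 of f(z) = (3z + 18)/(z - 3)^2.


Step 1: Pole of order 2 at z = 3
Step 2: Res = lim d/dz [(z - 3)^2 * f(z)] as z -> 3
Step 3: (z - 3)^2 * f(z) = 3z + 18
Step 4: d/dz[3z + 18] = 3

3


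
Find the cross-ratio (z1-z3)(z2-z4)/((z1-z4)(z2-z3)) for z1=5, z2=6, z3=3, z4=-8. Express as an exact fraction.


Step 1: (z1-z3)(z2-z4) = 2 * 14 = 28
Step 2: (z1-z4)(z2-z3) = 13 * 3 = 39
Step 3: Cross-ratio = 28/39 = 28/39

28/39


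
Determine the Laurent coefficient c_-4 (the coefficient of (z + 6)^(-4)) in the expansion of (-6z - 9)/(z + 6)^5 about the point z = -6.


Step 1: Write the numerator in powers of (z + 6): -6z - 9 = -6(z + 6) + (-6*(-6) - 9) = -6(z + 6) + 27
Step 2: Divide by (z + 6)^5: f(z) = 27(z + 6)^(-5) - 6(z + 6)^(-4)
Step 3: This finite sum is the Laurent series of f about z = -6.
Step 4: Coefficient of (z + 6)^(-4) = coefficient of (z + 6) in the re-centred numerator = -6

-6


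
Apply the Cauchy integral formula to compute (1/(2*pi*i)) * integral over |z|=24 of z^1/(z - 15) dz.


Step 1: f(z) = z^1, a = 15 is inside |z| = 24
Step 2: By Cauchy integral formula: (1/(2pi*i)) * integral = f(a)
Step 3: f(15) = 15^1 = 15

15


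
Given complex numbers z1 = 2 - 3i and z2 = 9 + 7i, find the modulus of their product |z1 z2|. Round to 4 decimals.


Step 1: |z1| = sqrt(2^2 + (-3)^2) = sqrt(13)
Step 2: |z2| = sqrt(9^2 + 7^2) = sqrt(130)
Step 3: |z1*z2| = |z1|*|z2| = sqrt(13) * sqrt(130) = sqrt(13 * 130) = sqrt(1690)
Step 4: = 41.1096

41.1096


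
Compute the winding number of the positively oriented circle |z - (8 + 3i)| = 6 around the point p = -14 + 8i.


Step 1: Center c = (8, 3), radius = 6
Step 2: |p - c|^2 = (-22)^2 + 5^2 = 509
Step 3: r^2 = 36
Step 4: |p-c| > r so winding number = 0

0


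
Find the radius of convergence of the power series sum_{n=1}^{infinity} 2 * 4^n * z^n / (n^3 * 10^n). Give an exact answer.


Step 1: General term a_n = 2 * 4^n / (n^3 * 10^n)
Step 2: By the root test, |a_n|^(1/n) = 2^(1/n) * 4 / (n^(3/n) * 10) -> 4/10 as n -> infinity (since 2^(1/n) -> 1 and n^(3/n) -> 1)
Step 3: R = 1/lim|a_n|^(1/n) = 10/4 = 5/2

5/2


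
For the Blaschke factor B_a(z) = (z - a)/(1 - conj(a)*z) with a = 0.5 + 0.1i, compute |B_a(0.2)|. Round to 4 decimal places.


Step 1: Numerator z0 - a = 0.2 - (0.5 + 0.1i) = -0.3 - 0.1i
Step 2: Denominator 1 - conj(a)*z0 = 1 - (0.5 - 0.1i)*0.2 = 0.9 + 0.02i
Step 3: |z0 - a|^2 = (-0.3)^2 + (-0.1)^2 = 0.1; |1 - conj(a)*z0|^2 = 0.9^2 + 0.02^2 = 0.8104
Step 4: |B_a(0.2)| = sqrt(0.1 / 0.8104) = sqrt(0.123396)
Step 5: = 0.3513

0.3513


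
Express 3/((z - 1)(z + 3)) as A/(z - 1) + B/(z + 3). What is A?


Step 1: Multiply both sides by (z - 1) and set z = 1
Step 2: A = 3 / (1 + 3)
Step 3: A = 3 / 4
Step 4: A = 3/4

3/4


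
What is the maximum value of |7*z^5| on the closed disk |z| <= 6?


Step 1: On |z| = 6, |f(z)| = 7 * |z|^5 = 7 * 6^5
Step 2: By maximum modulus principle, maximum is on boundary.
Step 3: Maximum = 7 * 7776 = 54432

54432


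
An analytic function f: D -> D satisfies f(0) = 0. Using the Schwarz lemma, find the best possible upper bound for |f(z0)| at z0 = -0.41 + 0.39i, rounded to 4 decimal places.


Step 1: Schwarz lemma: if f: D -> D is analytic with f(0) = 0, then |f(z)| <= |z| for all z in D, and this is sharp (f(z) = z).
Step 2: |z0|^2 = (-0.41)^2 + 0.39^2 = 0.3202
Step 3: |z0| = sqrt(0.3202) = 0.565862
Step 4: Best bound = |z0| = 0.5659

0.5659


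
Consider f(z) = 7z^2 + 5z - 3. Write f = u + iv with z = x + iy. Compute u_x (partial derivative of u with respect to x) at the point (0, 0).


Step 1: f(z) = 7(x+iy)^2 + 5(x+iy) - 3
Step 2: u = 7(x^2 - y^2) + 5x - 3
Step 3: u_x = 14x + 5
Step 4: At (0, 0): u_x = 0 + 5 = 5

5
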